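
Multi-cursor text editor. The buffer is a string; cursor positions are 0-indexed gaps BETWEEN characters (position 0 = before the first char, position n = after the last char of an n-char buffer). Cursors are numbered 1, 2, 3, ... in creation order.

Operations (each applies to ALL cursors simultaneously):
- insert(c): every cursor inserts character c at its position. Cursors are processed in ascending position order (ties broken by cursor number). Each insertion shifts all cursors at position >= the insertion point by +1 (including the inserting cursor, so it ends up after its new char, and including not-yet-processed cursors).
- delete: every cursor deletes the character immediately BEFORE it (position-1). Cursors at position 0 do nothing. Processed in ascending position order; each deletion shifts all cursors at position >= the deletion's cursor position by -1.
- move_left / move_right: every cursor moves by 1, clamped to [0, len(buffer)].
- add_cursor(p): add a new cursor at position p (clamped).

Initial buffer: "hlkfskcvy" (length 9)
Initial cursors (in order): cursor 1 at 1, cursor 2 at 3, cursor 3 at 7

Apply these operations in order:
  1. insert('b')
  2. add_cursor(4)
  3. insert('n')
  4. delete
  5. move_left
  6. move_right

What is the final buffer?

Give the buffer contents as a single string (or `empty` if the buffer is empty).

Answer: hblkbfskcbvy

Derivation:
After op 1 (insert('b')): buffer="hblkbfskcbvy" (len 12), cursors c1@2 c2@5 c3@10, authorship .1..2....3..
After op 2 (add_cursor(4)): buffer="hblkbfskcbvy" (len 12), cursors c1@2 c4@4 c2@5 c3@10, authorship .1..2....3..
After op 3 (insert('n')): buffer="hbnlknbnfskcbnvy" (len 16), cursors c1@3 c4@6 c2@8 c3@14, authorship .11..422....33..
After op 4 (delete): buffer="hblkbfskcbvy" (len 12), cursors c1@2 c4@4 c2@5 c3@10, authorship .1..2....3..
After op 5 (move_left): buffer="hblkbfskcbvy" (len 12), cursors c1@1 c4@3 c2@4 c3@9, authorship .1..2....3..
After op 6 (move_right): buffer="hblkbfskcbvy" (len 12), cursors c1@2 c4@4 c2@5 c3@10, authorship .1..2....3..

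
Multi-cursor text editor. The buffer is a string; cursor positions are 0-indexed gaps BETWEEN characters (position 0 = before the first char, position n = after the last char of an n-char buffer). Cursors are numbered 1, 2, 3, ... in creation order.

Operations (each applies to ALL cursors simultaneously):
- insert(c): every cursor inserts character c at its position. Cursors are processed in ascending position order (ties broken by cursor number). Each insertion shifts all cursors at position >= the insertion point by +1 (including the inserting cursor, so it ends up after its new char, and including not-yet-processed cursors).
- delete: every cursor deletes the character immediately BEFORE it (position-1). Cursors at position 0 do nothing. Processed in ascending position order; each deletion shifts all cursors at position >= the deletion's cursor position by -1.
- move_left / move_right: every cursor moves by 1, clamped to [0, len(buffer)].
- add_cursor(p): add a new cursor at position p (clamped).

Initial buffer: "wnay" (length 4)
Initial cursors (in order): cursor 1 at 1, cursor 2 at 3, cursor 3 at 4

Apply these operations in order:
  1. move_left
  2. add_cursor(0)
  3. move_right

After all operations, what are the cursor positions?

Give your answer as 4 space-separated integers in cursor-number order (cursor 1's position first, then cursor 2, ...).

Answer: 1 3 4 1

Derivation:
After op 1 (move_left): buffer="wnay" (len 4), cursors c1@0 c2@2 c3@3, authorship ....
After op 2 (add_cursor(0)): buffer="wnay" (len 4), cursors c1@0 c4@0 c2@2 c3@3, authorship ....
After op 3 (move_right): buffer="wnay" (len 4), cursors c1@1 c4@1 c2@3 c3@4, authorship ....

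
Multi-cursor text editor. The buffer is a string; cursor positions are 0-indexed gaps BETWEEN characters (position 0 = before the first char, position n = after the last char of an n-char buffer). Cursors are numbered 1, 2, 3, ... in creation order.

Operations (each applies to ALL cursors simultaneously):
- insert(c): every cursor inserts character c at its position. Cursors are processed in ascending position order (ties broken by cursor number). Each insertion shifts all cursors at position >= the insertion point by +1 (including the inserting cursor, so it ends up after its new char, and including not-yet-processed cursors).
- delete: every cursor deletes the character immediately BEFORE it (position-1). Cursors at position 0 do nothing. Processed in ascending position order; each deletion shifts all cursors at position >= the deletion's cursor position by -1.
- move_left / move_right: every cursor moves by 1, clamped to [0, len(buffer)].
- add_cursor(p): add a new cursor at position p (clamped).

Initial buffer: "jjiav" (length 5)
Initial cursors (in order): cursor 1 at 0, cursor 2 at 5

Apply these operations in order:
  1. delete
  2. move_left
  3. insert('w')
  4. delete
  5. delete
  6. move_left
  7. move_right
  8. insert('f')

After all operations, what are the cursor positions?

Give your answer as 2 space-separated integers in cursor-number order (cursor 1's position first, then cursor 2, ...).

Answer: 2 4

Derivation:
After op 1 (delete): buffer="jjia" (len 4), cursors c1@0 c2@4, authorship ....
After op 2 (move_left): buffer="jjia" (len 4), cursors c1@0 c2@3, authorship ....
After op 3 (insert('w')): buffer="wjjiwa" (len 6), cursors c1@1 c2@5, authorship 1...2.
After op 4 (delete): buffer="jjia" (len 4), cursors c1@0 c2@3, authorship ....
After op 5 (delete): buffer="jja" (len 3), cursors c1@0 c2@2, authorship ...
After op 6 (move_left): buffer="jja" (len 3), cursors c1@0 c2@1, authorship ...
After op 7 (move_right): buffer="jja" (len 3), cursors c1@1 c2@2, authorship ...
After op 8 (insert('f')): buffer="jfjfa" (len 5), cursors c1@2 c2@4, authorship .1.2.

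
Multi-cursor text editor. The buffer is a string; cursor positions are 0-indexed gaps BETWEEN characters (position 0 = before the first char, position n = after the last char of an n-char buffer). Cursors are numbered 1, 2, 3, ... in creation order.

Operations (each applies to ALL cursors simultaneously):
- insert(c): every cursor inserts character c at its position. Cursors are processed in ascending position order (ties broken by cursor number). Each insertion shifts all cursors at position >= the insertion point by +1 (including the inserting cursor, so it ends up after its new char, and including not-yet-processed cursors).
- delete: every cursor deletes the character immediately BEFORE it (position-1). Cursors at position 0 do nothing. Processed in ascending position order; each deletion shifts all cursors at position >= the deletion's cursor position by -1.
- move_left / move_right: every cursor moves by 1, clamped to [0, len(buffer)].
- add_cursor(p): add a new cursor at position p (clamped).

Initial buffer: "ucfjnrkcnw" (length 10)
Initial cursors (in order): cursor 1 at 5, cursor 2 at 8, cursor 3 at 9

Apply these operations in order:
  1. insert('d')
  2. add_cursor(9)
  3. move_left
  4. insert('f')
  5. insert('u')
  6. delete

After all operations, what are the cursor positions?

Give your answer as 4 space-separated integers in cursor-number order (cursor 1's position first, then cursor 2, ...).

Answer: 6 12 15 10

Derivation:
After op 1 (insert('d')): buffer="ucfjndrkcdndw" (len 13), cursors c1@6 c2@10 c3@12, authorship .....1...2.3.
After op 2 (add_cursor(9)): buffer="ucfjndrkcdndw" (len 13), cursors c1@6 c4@9 c2@10 c3@12, authorship .....1...2.3.
After op 3 (move_left): buffer="ucfjndrkcdndw" (len 13), cursors c1@5 c4@8 c2@9 c3@11, authorship .....1...2.3.
After op 4 (insert('f')): buffer="ucfjnfdrkfcfdnfdw" (len 17), cursors c1@6 c4@10 c2@12 c3@15, authorship .....11..4.22.33.
After op 5 (insert('u')): buffer="ucfjnfudrkfucfudnfudw" (len 21), cursors c1@7 c4@12 c2@15 c3@19, authorship .....111..44.222.333.
After op 6 (delete): buffer="ucfjnfdrkfcfdnfdw" (len 17), cursors c1@6 c4@10 c2@12 c3@15, authorship .....11..4.22.33.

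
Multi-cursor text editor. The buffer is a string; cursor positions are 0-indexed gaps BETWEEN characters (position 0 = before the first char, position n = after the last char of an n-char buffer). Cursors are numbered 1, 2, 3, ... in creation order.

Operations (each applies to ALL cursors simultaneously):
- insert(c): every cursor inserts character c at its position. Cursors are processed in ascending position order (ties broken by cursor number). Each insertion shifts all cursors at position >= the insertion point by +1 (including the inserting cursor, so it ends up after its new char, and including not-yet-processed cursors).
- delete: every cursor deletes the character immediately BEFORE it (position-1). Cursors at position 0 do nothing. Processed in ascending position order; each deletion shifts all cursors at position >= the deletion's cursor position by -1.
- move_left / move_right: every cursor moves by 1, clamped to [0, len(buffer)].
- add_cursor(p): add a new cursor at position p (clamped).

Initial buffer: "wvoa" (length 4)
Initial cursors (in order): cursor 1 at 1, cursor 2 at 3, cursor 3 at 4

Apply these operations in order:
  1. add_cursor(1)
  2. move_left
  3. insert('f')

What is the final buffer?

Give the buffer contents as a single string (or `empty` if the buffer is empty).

Answer: ffwvfofa

Derivation:
After op 1 (add_cursor(1)): buffer="wvoa" (len 4), cursors c1@1 c4@1 c2@3 c3@4, authorship ....
After op 2 (move_left): buffer="wvoa" (len 4), cursors c1@0 c4@0 c2@2 c3@3, authorship ....
After op 3 (insert('f')): buffer="ffwvfofa" (len 8), cursors c1@2 c4@2 c2@5 c3@7, authorship 14..2.3.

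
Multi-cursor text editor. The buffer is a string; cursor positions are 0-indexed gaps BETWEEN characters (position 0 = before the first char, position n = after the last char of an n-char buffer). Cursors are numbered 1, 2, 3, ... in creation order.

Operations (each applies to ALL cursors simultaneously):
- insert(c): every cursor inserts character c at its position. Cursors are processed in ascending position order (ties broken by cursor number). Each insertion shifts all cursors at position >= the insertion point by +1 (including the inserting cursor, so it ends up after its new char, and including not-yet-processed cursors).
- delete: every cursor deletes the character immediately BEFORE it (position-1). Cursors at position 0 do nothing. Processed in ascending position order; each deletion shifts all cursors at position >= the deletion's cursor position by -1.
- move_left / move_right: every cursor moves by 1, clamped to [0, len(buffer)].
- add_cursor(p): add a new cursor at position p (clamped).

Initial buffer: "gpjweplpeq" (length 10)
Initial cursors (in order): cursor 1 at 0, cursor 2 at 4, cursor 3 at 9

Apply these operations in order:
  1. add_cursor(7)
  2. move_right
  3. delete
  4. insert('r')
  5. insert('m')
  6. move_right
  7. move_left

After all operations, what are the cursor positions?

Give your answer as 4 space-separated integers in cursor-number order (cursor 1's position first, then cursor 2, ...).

Answer: 2 7 13 11

Derivation:
After op 1 (add_cursor(7)): buffer="gpjweplpeq" (len 10), cursors c1@0 c2@4 c4@7 c3@9, authorship ..........
After op 2 (move_right): buffer="gpjweplpeq" (len 10), cursors c1@1 c2@5 c4@8 c3@10, authorship ..........
After op 3 (delete): buffer="pjwple" (len 6), cursors c1@0 c2@3 c4@5 c3@6, authorship ......
After op 4 (insert('r')): buffer="rpjwrplrer" (len 10), cursors c1@1 c2@5 c4@8 c3@10, authorship 1...2..4.3
After op 5 (insert('m')): buffer="rmpjwrmplrmerm" (len 14), cursors c1@2 c2@7 c4@11 c3@14, authorship 11...22..44.33
After op 6 (move_right): buffer="rmpjwrmplrmerm" (len 14), cursors c1@3 c2@8 c4@12 c3@14, authorship 11...22..44.33
After op 7 (move_left): buffer="rmpjwrmplrmerm" (len 14), cursors c1@2 c2@7 c4@11 c3@13, authorship 11...22..44.33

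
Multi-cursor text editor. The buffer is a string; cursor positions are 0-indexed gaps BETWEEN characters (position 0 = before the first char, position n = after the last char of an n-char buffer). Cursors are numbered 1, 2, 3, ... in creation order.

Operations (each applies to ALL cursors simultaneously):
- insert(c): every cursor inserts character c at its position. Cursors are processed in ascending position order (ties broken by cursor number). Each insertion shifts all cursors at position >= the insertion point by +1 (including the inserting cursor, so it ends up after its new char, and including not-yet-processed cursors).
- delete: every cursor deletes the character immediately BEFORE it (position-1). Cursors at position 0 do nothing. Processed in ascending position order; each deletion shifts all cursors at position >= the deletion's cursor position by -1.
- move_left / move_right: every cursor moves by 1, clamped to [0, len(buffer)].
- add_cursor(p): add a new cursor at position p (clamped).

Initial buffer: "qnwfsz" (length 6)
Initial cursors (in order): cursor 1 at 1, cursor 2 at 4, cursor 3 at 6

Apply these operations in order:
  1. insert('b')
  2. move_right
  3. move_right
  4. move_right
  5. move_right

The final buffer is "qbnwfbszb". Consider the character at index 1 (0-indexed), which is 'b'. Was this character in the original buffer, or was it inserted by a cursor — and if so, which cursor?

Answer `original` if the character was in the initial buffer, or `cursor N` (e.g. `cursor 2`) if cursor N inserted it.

After op 1 (insert('b')): buffer="qbnwfbszb" (len 9), cursors c1@2 c2@6 c3@9, authorship .1...2..3
After op 2 (move_right): buffer="qbnwfbszb" (len 9), cursors c1@3 c2@7 c3@9, authorship .1...2..3
After op 3 (move_right): buffer="qbnwfbszb" (len 9), cursors c1@4 c2@8 c3@9, authorship .1...2..3
After op 4 (move_right): buffer="qbnwfbszb" (len 9), cursors c1@5 c2@9 c3@9, authorship .1...2..3
After op 5 (move_right): buffer="qbnwfbszb" (len 9), cursors c1@6 c2@9 c3@9, authorship .1...2..3
Authorship (.=original, N=cursor N): . 1 . . . 2 . . 3
Index 1: author = 1

Answer: cursor 1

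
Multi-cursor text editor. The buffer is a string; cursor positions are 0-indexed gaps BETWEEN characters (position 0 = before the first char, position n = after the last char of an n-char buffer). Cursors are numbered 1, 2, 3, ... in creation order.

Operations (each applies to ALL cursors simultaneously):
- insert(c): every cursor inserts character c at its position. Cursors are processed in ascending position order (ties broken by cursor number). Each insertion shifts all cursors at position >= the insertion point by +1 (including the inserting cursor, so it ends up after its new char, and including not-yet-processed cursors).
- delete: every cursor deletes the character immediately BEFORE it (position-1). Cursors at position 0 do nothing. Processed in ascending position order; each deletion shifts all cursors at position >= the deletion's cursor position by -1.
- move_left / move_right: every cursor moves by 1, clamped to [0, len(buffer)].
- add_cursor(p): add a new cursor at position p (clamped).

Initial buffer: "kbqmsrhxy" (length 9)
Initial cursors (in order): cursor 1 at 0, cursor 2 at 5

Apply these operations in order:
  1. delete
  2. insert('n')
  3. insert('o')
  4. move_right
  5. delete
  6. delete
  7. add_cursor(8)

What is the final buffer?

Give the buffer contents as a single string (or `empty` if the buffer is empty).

Answer: nbqmnhxy

Derivation:
After op 1 (delete): buffer="kbqmrhxy" (len 8), cursors c1@0 c2@4, authorship ........
After op 2 (insert('n')): buffer="nkbqmnrhxy" (len 10), cursors c1@1 c2@6, authorship 1....2....
After op 3 (insert('o')): buffer="nokbqmnorhxy" (len 12), cursors c1@2 c2@8, authorship 11....22....
After op 4 (move_right): buffer="nokbqmnorhxy" (len 12), cursors c1@3 c2@9, authorship 11....22....
After op 5 (delete): buffer="nobqmnohxy" (len 10), cursors c1@2 c2@7, authorship 11...22...
After op 6 (delete): buffer="nbqmnhxy" (len 8), cursors c1@1 c2@5, authorship 1...2...
After op 7 (add_cursor(8)): buffer="nbqmnhxy" (len 8), cursors c1@1 c2@5 c3@8, authorship 1...2...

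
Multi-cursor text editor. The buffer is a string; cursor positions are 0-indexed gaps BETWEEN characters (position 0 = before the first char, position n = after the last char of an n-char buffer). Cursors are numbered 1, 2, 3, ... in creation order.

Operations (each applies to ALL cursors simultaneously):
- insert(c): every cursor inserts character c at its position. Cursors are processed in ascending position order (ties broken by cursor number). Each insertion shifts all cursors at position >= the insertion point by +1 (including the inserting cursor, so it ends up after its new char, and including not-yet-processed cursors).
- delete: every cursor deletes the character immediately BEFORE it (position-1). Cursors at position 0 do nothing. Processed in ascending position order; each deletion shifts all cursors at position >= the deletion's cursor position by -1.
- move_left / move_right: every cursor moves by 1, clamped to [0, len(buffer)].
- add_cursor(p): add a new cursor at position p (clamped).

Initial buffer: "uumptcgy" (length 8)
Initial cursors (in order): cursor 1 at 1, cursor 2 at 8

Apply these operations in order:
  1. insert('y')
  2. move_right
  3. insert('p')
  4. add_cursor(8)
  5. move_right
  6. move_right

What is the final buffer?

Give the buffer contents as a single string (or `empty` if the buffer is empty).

Answer: uyupmptcgyyp

Derivation:
After op 1 (insert('y')): buffer="uyumptcgyy" (len 10), cursors c1@2 c2@10, authorship .1.......2
After op 2 (move_right): buffer="uyumptcgyy" (len 10), cursors c1@3 c2@10, authorship .1.......2
After op 3 (insert('p')): buffer="uyupmptcgyyp" (len 12), cursors c1@4 c2@12, authorship .1.1......22
After op 4 (add_cursor(8)): buffer="uyupmptcgyyp" (len 12), cursors c1@4 c3@8 c2@12, authorship .1.1......22
After op 5 (move_right): buffer="uyupmptcgyyp" (len 12), cursors c1@5 c3@9 c2@12, authorship .1.1......22
After op 6 (move_right): buffer="uyupmptcgyyp" (len 12), cursors c1@6 c3@10 c2@12, authorship .1.1......22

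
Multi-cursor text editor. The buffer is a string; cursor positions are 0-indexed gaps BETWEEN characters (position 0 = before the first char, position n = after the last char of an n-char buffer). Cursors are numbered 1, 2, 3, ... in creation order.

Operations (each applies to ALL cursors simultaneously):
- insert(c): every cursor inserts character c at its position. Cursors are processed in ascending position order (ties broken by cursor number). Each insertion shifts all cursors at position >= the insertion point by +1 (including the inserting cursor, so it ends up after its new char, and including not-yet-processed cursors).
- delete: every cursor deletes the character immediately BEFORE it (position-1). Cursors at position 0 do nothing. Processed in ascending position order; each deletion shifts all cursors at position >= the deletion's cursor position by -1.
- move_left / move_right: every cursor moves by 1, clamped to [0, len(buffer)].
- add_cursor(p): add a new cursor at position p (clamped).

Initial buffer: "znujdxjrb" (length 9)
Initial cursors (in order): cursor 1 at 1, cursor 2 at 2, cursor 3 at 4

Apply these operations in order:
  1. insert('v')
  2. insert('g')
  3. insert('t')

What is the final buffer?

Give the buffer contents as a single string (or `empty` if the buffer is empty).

After op 1 (insert('v')): buffer="zvnvujvdxjrb" (len 12), cursors c1@2 c2@4 c3@7, authorship .1.2..3.....
After op 2 (insert('g')): buffer="zvgnvgujvgdxjrb" (len 15), cursors c1@3 c2@6 c3@10, authorship .11.22..33.....
After op 3 (insert('t')): buffer="zvgtnvgtujvgtdxjrb" (len 18), cursors c1@4 c2@8 c3@13, authorship .111.222..333.....

Answer: zvgtnvgtujvgtdxjrb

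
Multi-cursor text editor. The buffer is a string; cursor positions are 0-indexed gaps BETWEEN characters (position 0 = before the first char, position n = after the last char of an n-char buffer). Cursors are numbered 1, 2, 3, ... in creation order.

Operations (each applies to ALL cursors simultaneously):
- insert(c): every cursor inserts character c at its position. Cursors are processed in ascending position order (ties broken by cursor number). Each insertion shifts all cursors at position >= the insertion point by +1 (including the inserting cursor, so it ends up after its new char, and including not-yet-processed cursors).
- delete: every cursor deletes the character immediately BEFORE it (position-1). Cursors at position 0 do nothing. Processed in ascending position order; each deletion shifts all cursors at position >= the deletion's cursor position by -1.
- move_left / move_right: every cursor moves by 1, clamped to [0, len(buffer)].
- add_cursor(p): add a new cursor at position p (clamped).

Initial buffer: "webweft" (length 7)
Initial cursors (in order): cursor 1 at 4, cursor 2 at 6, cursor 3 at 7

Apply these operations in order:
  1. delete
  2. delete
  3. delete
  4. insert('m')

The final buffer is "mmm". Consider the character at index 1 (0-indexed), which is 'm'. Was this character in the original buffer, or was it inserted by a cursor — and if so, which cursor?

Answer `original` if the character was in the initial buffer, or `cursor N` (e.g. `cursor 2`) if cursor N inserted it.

After op 1 (delete): buffer="webe" (len 4), cursors c1@3 c2@4 c3@4, authorship ....
After op 2 (delete): buffer="w" (len 1), cursors c1@1 c2@1 c3@1, authorship .
After op 3 (delete): buffer="" (len 0), cursors c1@0 c2@0 c3@0, authorship 
After op 4 (insert('m')): buffer="mmm" (len 3), cursors c1@3 c2@3 c3@3, authorship 123
Authorship (.=original, N=cursor N): 1 2 3
Index 1: author = 2

Answer: cursor 2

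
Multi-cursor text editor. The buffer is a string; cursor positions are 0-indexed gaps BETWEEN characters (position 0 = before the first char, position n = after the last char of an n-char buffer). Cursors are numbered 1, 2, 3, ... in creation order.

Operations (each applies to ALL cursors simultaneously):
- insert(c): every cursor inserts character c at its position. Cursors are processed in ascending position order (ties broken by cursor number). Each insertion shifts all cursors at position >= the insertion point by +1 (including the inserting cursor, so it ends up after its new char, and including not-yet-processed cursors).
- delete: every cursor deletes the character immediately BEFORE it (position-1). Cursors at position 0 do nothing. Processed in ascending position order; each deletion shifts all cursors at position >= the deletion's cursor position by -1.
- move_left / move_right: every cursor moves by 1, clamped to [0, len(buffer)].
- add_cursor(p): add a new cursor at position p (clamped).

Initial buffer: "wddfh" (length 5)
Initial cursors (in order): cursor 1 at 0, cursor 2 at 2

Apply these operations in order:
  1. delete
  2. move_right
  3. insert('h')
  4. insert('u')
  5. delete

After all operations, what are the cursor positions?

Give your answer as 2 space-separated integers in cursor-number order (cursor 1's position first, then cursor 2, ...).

Answer: 2 4

Derivation:
After op 1 (delete): buffer="wdfh" (len 4), cursors c1@0 c2@1, authorship ....
After op 2 (move_right): buffer="wdfh" (len 4), cursors c1@1 c2@2, authorship ....
After op 3 (insert('h')): buffer="whdhfh" (len 6), cursors c1@2 c2@4, authorship .1.2..
After op 4 (insert('u')): buffer="whudhufh" (len 8), cursors c1@3 c2@6, authorship .11.22..
After op 5 (delete): buffer="whdhfh" (len 6), cursors c1@2 c2@4, authorship .1.2..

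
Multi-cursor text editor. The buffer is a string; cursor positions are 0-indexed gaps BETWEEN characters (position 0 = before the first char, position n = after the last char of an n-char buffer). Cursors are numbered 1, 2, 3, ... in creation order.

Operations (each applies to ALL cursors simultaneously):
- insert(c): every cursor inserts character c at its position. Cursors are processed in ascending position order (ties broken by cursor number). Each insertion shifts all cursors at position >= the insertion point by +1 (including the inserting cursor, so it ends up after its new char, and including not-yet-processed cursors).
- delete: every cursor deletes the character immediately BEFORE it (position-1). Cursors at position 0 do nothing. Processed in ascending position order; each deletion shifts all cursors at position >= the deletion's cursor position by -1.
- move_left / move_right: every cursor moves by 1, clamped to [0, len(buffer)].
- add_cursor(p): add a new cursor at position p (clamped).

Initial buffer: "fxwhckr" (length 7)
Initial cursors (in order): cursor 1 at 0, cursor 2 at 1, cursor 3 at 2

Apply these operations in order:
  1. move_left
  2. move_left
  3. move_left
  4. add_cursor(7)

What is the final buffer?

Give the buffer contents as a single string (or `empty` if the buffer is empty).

After op 1 (move_left): buffer="fxwhckr" (len 7), cursors c1@0 c2@0 c3@1, authorship .......
After op 2 (move_left): buffer="fxwhckr" (len 7), cursors c1@0 c2@0 c3@0, authorship .......
After op 3 (move_left): buffer="fxwhckr" (len 7), cursors c1@0 c2@0 c3@0, authorship .......
After op 4 (add_cursor(7)): buffer="fxwhckr" (len 7), cursors c1@0 c2@0 c3@0 c4@7, authorship .......

Answer: fxwhckr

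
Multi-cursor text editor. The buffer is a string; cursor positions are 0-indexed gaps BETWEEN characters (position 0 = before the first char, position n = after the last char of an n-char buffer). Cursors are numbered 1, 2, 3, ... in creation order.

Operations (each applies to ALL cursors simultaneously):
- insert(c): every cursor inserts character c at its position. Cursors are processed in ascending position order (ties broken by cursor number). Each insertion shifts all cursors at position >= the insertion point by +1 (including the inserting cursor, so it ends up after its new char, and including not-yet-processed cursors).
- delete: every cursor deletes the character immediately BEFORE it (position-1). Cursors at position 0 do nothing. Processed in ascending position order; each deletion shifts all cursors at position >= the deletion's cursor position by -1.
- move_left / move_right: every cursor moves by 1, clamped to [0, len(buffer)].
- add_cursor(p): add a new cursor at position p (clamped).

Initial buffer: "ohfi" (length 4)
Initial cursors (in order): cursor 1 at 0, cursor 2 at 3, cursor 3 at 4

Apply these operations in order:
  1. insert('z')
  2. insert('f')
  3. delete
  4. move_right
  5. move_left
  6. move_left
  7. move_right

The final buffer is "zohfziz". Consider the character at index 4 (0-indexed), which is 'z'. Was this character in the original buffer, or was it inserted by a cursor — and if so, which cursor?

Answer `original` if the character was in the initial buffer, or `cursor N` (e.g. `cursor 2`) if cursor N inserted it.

Answer: cursor 2

Derivation:
After op 1 (insert('z')): buffer="zohfziz" (len 7), cursors c1@1 c2@5 c3@7, authorship 1...2.3
After op 2 (insert('f')): buffer="zfohfzfizf" (len 10), cursors c1@2 c2@7 c3@10, authorship 11...22.33
After op 3 (delete): buffer="zohfziz" (len 7), cursors c1@1 c2@5 c3@7, authorship 1...2.3
After op 4 (move_right): buffer="zohfziz" (len 7), cursors c1@2 c2@6 c3@7, authorship 1...2.3
After op 5 (move_left): buffer="zohfziz" (len 7), cursors c1@1 c2@5 c3@6, authorship 1...2.3
After op 6 (move_left): buffer="zohfziz" (len 7), cursors c1@0 c2@4 c3@5, authorship 1...2.3
After op 7 (move_right): buffer="zohfziz" (len 7), cursors c1@1 c2@5 c3@6, authorship 1...2.3
Authorship (.=original, N=cursor N): 1 . . . 2 . 3
Index 4: author = 2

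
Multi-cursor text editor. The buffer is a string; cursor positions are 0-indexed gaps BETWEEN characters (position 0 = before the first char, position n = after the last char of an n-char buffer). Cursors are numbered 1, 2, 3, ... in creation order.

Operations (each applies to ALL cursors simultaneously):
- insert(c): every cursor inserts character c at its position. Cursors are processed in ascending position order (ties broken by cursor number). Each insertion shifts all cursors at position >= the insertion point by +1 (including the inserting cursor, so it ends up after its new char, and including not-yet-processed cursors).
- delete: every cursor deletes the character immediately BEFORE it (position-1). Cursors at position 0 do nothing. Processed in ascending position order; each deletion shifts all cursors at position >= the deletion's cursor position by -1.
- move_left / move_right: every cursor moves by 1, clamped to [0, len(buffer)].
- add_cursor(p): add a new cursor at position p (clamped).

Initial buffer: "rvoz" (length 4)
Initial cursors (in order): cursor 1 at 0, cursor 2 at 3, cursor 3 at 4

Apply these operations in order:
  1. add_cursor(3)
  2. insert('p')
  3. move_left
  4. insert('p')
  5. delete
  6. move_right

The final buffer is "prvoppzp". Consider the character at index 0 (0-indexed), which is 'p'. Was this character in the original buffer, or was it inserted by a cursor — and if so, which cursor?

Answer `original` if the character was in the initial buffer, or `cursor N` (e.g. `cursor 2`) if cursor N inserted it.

After op 1 (add_cursor(3)): buffer="rvoz" (len 4), cursors c1@0 c2@3 c4@3 c3@4, authorship ....
After op 2 (insert('p')): buffer="prvoppzp" (len 8), cursors c1@1 c2@6 c4@6 c3@8, authorship 1...24.3
After op 3 (move_left): buffer="prvoppzp" (len 8), cursors c1@0 c2@5 c4@5 c3@7, authorship 1...24.3
After op 4 (insert('p')): buffer="pprvoppppzpp" (len 12), cursors c1@1 c2@8 c4@8 c3@11, authorship 11...2244.33
After op 5 (delete): buffer="prvoppzp" (len 8), cursors c1@0 c2@5 c4@5 c3@7, authorship 1...24.3
After op 6 (move_right): buffer="prvoppzp" (len 8), cursors c1@1 c2@6 c4@6 c3@8, authorship 1...24.3
Authorship (.=original, N=cursor N): 1 . . . 2 4 . 3
Index 0: author = 1

Answer: cursor 1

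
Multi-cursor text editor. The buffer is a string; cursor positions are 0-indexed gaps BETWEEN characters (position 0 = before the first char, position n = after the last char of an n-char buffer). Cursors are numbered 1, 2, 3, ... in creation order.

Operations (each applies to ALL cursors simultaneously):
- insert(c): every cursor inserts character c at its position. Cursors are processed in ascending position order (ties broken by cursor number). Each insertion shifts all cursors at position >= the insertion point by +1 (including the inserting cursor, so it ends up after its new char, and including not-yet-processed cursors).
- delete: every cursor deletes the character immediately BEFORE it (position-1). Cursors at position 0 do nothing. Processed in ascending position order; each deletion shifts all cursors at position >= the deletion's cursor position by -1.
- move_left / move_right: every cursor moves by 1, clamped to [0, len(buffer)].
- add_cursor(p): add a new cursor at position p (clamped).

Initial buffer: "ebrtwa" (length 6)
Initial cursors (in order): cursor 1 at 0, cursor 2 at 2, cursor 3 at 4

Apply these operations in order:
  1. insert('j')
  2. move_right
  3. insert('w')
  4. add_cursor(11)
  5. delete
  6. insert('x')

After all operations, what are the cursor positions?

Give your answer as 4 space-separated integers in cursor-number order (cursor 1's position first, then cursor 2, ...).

Answer: 3 7 11 11

Derivation:
After op 1 (insert('j')): buffer="jebjrtjwa" (len 9), cursors c1@1 c2@4 c3@7, authorship 1..2..3..
After op 2 (move_right): buffer="jebjrtjwa" (len 9), cursors c1@2 c2@5 c3@8, authorship 1..2..3..
After op 3 (insert('w')): buffer="jewbjrwtjwwa" (len 12), cursors c1@3 c2@7 c3@11, authorship 1.1.2.2.3.3.
After op 4 (add_cursor(11)): buffer="jewbjrwtjwwa" (len 12), cursors c1@3 c2@7 c3@11 c4@11, authorship 1.1.2.2.3.3.
After op 5 (delete): buffer="jebjrtja" (len 8), cursors c1@2 c2@5 c3@7 c4@7, authorship 1..2..3.
After op 6 (insert('x')): buffer="jexbjrxtjxxa" (len 12), cursors c1@3 c2@7 c3@11 c4@11, authorship 1.1.2.2.334.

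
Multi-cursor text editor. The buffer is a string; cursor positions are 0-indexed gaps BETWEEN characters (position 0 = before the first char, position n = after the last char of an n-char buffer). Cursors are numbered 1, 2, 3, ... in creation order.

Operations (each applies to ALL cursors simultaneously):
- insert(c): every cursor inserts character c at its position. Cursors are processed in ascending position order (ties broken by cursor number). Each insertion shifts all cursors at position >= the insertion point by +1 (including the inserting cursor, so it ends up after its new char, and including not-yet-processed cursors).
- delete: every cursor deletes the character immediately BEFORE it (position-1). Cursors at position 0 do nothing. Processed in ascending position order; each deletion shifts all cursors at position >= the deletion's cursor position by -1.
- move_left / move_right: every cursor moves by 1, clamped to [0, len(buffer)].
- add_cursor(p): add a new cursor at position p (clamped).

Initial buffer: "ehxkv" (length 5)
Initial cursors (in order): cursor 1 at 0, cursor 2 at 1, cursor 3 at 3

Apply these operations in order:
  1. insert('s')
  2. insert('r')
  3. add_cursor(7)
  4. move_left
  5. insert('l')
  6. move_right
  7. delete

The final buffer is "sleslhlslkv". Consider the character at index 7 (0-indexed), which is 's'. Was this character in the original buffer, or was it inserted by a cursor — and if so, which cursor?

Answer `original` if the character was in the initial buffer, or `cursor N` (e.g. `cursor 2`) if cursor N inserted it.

After op 1 (insert('s')): buffer="seshxskv" (len 8), cursors c1@1 c2@3 c3@6, authorship 1.2..3..
After op 2 (insert('r')): buffer="sresrhxsrkv" (len 11), cursors c1@2 c2@5 c3@9, authorship 11.22..33..
After op 3 (add_cursor(7)): buffer="sresrhxsrkv" (len 11), cursors c1@2 c2@5 c4@7 c3@9, authorship 11.22..33..
After op 4 (move_left): buffer="sresrhxsrkv" (len 11), cursors c1@1 c2@4 c4@6 c3@8, authorship 11.22..33..
After op 5 (insert('l')): buffer="slreslrhlxslrkv" (len 15), cursors c1@2 c2@6 c4@9 c3@12, authorship 111.222.4.333..
After op 6 (move_right): buffer="slreslrhlxslrkv" (len 15), cursors c1@3 c2@7 c4@10 c3@13, authorship 111.222.4.333..
After op 7 (delete): buffer="sleslhlslkv" (len 11), cursors c1@2 c2@5 c4@7 c3@9, authorship 11.22.433..
Authorship (.=original, N=cursor N): 1 1 . 2 2 . 4 3 3 . .
Index 7: author = 3

Answer: cursor 3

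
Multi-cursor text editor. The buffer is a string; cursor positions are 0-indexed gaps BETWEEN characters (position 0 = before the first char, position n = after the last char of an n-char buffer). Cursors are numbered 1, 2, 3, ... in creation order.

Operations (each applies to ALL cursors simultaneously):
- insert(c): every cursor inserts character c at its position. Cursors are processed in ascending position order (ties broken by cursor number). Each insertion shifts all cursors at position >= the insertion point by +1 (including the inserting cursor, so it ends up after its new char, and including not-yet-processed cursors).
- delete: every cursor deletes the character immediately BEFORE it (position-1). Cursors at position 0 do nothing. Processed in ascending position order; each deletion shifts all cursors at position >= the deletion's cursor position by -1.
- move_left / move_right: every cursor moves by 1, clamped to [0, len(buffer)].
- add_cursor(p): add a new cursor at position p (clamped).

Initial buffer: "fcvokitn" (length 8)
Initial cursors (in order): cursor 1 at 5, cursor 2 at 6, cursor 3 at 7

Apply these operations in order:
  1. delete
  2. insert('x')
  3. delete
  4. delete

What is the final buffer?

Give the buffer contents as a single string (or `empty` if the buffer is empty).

Answer: fn

Derivation:
After op 1 (delete): buffer="fcvon" (len 5), cursors c1@4 c2@4 c3@4, authorship .....
After op 2 (insert('x')): buffer="fcvoxxxn" (len 8), cursors c1@7 c2@7 c3@7, authorship ....123.
After op 3 (delete): buffer="fcvon" (len 5), cursors c1@4 c2@4 c3@4, authorship .....
After op 4 (delete): buffer="fn" (len 2), cursors c1@1 c2@1 c3@1, authorship ..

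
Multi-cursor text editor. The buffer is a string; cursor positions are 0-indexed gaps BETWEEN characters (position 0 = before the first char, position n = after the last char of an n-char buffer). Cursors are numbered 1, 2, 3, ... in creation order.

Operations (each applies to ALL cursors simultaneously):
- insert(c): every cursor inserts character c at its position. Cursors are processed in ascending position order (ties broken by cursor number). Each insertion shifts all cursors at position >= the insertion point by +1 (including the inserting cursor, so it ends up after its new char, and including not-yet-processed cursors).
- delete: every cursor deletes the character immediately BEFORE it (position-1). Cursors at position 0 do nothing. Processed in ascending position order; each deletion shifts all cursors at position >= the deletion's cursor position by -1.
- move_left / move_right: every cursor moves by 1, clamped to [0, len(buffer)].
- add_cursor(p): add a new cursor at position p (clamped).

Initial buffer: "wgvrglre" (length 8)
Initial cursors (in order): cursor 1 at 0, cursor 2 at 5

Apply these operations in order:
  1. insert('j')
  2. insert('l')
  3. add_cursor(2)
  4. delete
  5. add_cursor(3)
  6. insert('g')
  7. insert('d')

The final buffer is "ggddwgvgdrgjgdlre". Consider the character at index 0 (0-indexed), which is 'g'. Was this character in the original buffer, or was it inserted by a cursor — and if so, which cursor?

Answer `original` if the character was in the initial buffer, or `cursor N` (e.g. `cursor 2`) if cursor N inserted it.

After op 1 (insert('j')): buffer="jwgvrgjlre" (len 10), cursors c1@1 c2@7, authorship 1.....2...
After op 2 (insert('l')): buffer="jlwgvrgjllre" (len 12), cursors c1@2 c2@9, authorship 11.....22...
After op 3 (add_cursor(2)): buffer="jlwgvrgjllre" (len 12), cursors c1@2 c3@2 c2@9, authorship 11.....22...
After op 4 (delete): buffer="wgvrgjlre" (len 9), cursors c1@0 c3@0 c2@6, authorship .....2...
After op 5 (add_cursor(3)): buffer="wgvrgjlre" (len 9), cursors c1@0 c3@0 c4@3 c2@6, authorship .....2...
After op 6 (insert('g')): buffer="ggwgvgrgjglre" (len 13), cursors c1@2 c3@2 c4@6 c2@10, authorship 13...4..22...
After op 7 (insert('d')): buffer="ggddwgvgdrgjgdlre" (len 17), cursors c1@4 c3@4 c4@9 c2@14, authorship 1313...44..222...
Authorship (.=original, N=cursor N): 1 3 1 3 . . . 4 4 . . 2 2 2 . . .
Index 0: author = 1

Answer: cursor 1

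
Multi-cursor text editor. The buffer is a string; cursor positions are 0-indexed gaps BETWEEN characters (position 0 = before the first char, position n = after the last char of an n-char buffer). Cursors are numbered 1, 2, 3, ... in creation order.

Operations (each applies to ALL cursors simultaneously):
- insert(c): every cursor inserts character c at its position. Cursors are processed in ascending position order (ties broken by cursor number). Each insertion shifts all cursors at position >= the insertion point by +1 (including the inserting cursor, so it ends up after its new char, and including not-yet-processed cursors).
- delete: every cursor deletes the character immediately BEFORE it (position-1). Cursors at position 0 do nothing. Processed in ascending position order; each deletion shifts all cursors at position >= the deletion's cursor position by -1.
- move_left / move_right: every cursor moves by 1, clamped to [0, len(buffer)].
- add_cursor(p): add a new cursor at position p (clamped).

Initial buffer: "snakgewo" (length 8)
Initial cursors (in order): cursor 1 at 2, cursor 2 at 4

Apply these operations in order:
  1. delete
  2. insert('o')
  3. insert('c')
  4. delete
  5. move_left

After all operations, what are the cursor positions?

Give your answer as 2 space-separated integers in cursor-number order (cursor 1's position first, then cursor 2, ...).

Answer: 1 3

Derivation:
After op 1 (delete): buffer="sagewo" (len 6), cursors c1@1 c2@2, authorship ......
After op 2 (insert('o')): buffer="soaogewo" (len 8), cursors c1@2 c2@4, authorship .1.2....
After op 3 (insert('c')): buffer="socaocgewo" (len 10), cursors c1@3 c2@6, authorship .11.22....
After op 4 (delete): buffer="soaogewo" (len 8), cursors c1@2 c2@4, authorship .1.2....
After op 5 (move_left): buffer="soaogewo" (len 8), cursors c1@1 c2@3, authorship .1.2....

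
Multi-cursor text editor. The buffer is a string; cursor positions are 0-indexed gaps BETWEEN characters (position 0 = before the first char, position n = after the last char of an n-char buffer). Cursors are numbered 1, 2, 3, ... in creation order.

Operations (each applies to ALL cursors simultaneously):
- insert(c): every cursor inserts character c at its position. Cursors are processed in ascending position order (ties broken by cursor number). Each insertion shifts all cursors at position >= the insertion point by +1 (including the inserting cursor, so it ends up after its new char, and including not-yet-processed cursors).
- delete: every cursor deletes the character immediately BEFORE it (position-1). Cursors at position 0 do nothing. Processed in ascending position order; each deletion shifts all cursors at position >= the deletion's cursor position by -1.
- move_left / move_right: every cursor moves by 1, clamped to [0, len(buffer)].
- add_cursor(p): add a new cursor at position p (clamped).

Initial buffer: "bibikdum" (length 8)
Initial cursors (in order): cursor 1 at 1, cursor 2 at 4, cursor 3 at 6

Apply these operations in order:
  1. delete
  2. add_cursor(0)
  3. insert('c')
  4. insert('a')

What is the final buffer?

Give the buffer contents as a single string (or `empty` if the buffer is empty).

After op 1 (delete): buffer="ibkum" (len 5), cursors c1@0 c2@2 c3@3, authorship .....
After op 2 (add_cursor(0)): buffer="ibkum" (len 5), cursors c1@0 c4@0 c2@2 c3@3, authorship .....
After op 3 (insert('c')): buffer="ccibckcum" (len 9), cursors c1@2 c4@2 c2@5 c3@7, authorship 14..2.3..
After op 4 (insert('a')): buffer="ccaaibcakcaum" (len 13), cursors c1@4 c4@4 c2@8 c3@11, authorship 1414..22.33..

Answer: ccaaibcakcaum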